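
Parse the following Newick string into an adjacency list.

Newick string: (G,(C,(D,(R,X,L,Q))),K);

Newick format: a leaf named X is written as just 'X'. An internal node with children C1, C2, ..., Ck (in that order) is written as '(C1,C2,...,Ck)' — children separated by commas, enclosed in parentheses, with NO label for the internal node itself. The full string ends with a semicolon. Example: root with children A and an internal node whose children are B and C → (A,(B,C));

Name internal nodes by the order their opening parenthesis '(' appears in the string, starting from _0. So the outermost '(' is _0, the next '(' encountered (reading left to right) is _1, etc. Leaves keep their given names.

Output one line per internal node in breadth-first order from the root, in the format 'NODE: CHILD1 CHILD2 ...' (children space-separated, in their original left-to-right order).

Answer: _0: G _1 K
_1: C _2
_2: D _3
_3: R X L Q

Derivation:
Input: (G,(C,(D,(R,X,L,Q))),K);
Scanning left-to-right, naming '(' by encounter order:
  pos 0: '(' -> open internal node _0 (depth 1)
  pos 3: '(' -> open internal node _1 (depth 2)
  pos 6: '(' -> open internal node _2 (depth 3)
  pos 9: '(' -> open internal node _3 (depth 4)
  pos 17: ')' -> close internal node _3 (now at depth 3)
  pos 18: ')' -> close internal node _2 (now at depth 2)
  pos 19: ')' -> close internal node _1 (now at depth 1)
  pos 22: ')' -> close internal node _0 (now at depth 0)
Total internal nodes: 4
BFS adjacency from root:
  _0: G _1 K
  _1: C _2
  _2: D _3
  _3: R X L Q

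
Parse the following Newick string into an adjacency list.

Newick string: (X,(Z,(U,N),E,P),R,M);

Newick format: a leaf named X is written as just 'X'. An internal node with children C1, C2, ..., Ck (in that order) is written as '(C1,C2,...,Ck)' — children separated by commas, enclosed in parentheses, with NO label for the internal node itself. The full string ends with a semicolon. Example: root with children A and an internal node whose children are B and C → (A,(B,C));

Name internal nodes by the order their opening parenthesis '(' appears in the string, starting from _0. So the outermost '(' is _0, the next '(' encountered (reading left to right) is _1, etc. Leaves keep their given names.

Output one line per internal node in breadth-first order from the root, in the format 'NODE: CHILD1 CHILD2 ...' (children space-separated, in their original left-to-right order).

Input: (X,(Z,(U,N),E,P),R,M);
Scanning left-to-right, naming '(' by encounter order:
  pos 0: '(' -> open internal node _0 (depth 1)
  pos 3: '(' -> open internal node _1 (depth 2)
  pos 6: '(' -> open internal node _2 (depth 3)
  pos 10: ')' -> close internal node _2 (now at depth 2)
  pos 15: ')' -> close internal node _1 (now at depth 1)
  pos 20: ')' -> close internal node _0 (now at depth 0)
Total internal nodes: 3
BFS adjacency from root:
  _0: X _1 R M
  _1: Z _2 E P
  _2: U N

Answer: _0: X _1 R M
_1: Z _2 E P
_2: U N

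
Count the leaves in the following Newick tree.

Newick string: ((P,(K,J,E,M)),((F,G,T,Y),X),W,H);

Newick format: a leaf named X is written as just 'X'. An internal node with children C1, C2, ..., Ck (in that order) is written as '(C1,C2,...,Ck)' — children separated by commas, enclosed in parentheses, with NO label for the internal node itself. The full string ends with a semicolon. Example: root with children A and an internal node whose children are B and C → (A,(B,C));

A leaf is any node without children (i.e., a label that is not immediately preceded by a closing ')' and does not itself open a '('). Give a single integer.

Answer: 12

Derivation:
Newick: ((P,(K,J,E,M)),((F,G,T,Y),X),W,H);
Scan left-to-right; a leaf is any maximal label run not followed by '(':
  pos 2: leaf 'P' → count = 1
  pos 5: leaf 'K' → count = 2
  pos 7: leaf 'J' → count = 3
  pos 9: leaf 'E' → count = 4
  pos 11: leaf 'M' → count = 5
  pos 17: leaf 'F' → count = 6
  pos 19: leaf 'G' → count = 7
  pos 21: leaf 'T' → count = 8
  pos 23: leaf 'Y' → count = 9
  pos 26: leaf 'X' → count = 10
  pos 29: leaf 'W' → count = 11
  pos 31: leaf 'H' → count = 12
Total leaves: 12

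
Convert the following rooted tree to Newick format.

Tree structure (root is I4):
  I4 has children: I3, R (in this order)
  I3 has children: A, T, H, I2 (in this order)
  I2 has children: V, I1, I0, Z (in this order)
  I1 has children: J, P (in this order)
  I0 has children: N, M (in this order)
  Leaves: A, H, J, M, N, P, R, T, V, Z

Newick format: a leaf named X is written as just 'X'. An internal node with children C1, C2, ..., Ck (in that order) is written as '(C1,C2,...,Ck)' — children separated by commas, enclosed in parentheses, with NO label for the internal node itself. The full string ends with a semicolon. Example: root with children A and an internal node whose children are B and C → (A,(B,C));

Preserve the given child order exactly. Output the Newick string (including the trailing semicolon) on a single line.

internal I4 with children ['I3', 'R']
  internal I3 with children ['A', 'T', 'H', 'I2']
    leaf 'A' → 'A'
    leaf 'T' → 'T'
    leaf 'H' → 'H'
    internal I2 with children ['V', 'I1', 'I0', 'Z']
      leaf 'V' → 'V'
      internal I1 with children ['J', 'P']
        leaf 'J' → 'J'
        leaf 'P' → 'P'
      → '(J,P)'
      internal I0 with children ['N', 'M']
        leaf 'N' → 'N'
        leaf 'M' → 'M'
      → '(N,M)'
      leaf 'Z' → 'Z'
    → '(V,(J,P),(N,M),Z)'
  → '(A,T,H,(V,(J,P),(N,M),Z))'
  leaf 'R' → 'R'
→ '((A,T,H,(V,(J,P),(N,M),Z)),R)'
Final: ((A,T,H,(V,(J,P),(N,M),Z)),R);

Answer: ((A,T,H,(V,(J,P),(N,M),Z)),R);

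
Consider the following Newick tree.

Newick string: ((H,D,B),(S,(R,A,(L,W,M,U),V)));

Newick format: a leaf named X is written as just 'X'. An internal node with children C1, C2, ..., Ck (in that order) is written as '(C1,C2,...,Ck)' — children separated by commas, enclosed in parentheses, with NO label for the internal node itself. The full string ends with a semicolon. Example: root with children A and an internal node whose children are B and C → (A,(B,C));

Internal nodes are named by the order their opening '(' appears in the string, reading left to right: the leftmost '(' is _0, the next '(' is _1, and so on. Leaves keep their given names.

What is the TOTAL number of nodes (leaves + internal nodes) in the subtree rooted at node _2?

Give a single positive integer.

Answer: 11

Derivation:
Newick: ((H,D,B),(S,(R,A,(L,W,M,U),V)));
Locate _2: it is the '(' at position 9 (the 3rd '(' reading left to right).
Query: subtree rooted at _2
_2: subtree_size = 1 + 10
  S: subtree_size = 1 + 0
  _3: subtree_size = 1 + 8
    R: subtree_size = 1 + 0
    A: subtree_size = 1 + 0
    _4: subtree_size = 1 + 4
      L: subtree_size = 1 + 0
      W: subtree_size = 1 + 0
      M: subtree_size = 1 + 0
      U: subtree_size = 1 + 0
    V: subtree_size = 1 + 0
Total subtree size of _2: 11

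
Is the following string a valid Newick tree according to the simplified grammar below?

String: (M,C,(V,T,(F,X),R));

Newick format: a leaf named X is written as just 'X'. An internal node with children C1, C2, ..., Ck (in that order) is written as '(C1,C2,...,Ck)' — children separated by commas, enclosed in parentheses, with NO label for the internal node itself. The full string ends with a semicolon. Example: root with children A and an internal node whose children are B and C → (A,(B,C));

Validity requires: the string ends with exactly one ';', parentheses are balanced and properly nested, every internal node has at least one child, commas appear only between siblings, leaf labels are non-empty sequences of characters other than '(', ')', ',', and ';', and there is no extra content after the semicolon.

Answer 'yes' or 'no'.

Input: (M,C,(V,T,(F,X),R));
Paren balance: 3 '(' vs 3 ')' OK
Ends with single ';': True
Full parse: OK
Valid: True

Answer: yes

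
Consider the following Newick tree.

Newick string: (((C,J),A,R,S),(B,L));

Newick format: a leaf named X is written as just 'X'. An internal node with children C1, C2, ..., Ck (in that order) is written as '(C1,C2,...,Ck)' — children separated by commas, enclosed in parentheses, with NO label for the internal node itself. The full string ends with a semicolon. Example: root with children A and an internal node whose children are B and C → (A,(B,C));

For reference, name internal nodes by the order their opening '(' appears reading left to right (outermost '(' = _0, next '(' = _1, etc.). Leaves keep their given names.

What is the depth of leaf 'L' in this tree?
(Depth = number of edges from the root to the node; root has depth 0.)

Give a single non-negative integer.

Answer: 2

Derivation:
Newick: (((C,J),A,R,S),(B,L));
Naming internals by '(' encounter order: outermost '(' = _0, next = _1, ...
Query node: L
Path from root: _0 -> _3 -> L
Depth of L: 2 (number of edges from root)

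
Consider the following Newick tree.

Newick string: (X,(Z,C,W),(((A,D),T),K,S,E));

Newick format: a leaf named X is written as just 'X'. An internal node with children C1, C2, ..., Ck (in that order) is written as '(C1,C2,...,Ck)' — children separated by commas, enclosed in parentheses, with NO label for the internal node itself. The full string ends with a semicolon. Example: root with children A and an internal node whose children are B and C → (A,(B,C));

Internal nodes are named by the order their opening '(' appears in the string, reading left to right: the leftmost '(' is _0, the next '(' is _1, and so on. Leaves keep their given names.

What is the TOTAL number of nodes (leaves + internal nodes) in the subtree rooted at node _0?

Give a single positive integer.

Answer: 15

Derivation:
Newick: (X,(Z,C,W),(((A,D),T),K,S,E));
Locate _0: it is the '(' at position 0 (the 1st '(' reading left to right).
Query: subtree rooted at _0
_0: subtree_size = 1 + 14
  X: subtree_size = 1 + 0
  _1: subtree_size = 1 + 3
    Z: subtree_size = 1 + 0
    C: subtree_size = 1 + 0
    W: subtree_size = 1 + 0
  _2: subtree_size = 1 + 8
    _3: subtree_size = 1 + 4
      _4: subtree_size = 1 + 2
        A: subtree_size = 1 + 0
        D: subtree_size = 1 + 0
      T: subtree_size = 1 + 0
    K: subtree_size = 1 + 0
    S: subtree_size = 1 + 0
    E: subtree_size = 1 + 0
Total subtree size of _0: 15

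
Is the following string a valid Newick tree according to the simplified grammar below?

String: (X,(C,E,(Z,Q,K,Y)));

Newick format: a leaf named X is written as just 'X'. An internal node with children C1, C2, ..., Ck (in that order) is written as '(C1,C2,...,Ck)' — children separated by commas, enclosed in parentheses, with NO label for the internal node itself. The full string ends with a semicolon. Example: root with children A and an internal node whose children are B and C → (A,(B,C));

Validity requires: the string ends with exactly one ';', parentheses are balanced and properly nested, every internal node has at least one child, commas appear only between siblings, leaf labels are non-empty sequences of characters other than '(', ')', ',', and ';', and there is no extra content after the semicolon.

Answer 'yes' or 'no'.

Input: (X,(C,E,(Z,Q,K,Y)));
Paren balance: 3 '(' vs 3 ')' OK
Ends with single ';': True
Full parse: OK
Valid: True

Answer: yes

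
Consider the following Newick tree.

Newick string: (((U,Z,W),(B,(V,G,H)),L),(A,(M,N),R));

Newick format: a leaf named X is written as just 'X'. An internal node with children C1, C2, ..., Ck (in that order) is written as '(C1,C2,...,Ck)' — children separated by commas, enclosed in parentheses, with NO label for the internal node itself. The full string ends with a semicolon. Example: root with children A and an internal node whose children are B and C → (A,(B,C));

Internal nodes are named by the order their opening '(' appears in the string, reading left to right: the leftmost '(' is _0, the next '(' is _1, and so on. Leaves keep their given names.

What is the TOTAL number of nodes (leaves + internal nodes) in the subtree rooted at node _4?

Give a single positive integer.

Newick: (((U,Z,W),(B,(V,G,H)),L),(A,(M,N),R));
Locate _4: it is the '(' at position 13 (the 5th '(' reading left to right).
Query: subtree rooted at _4
_4: subtree_size = 1 + 3
  V: subtree_size = 1 + 0
  G: subtree_size = 1 + 0
  H: subtree_size = 1 + 0
Total subtree size of _4: 4

Answer: 4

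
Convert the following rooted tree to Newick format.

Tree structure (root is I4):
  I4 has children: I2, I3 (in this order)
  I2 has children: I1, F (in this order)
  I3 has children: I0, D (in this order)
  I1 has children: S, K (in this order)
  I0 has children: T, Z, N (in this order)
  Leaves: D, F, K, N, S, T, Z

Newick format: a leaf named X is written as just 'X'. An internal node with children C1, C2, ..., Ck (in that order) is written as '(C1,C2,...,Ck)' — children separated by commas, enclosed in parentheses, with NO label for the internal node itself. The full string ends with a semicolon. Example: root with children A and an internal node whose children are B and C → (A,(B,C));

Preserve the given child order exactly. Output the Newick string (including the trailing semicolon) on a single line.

Answer: (((S,K),F),((T,Z,N),D));

Derivation:
internal I4 with children ['I2', 'I3']
  internal I2 with children ['I1', 'F']
    internal I1 with children ['S', 'K']
      leaf 'S' → 'S'
      leaf 'K' → 'K'
    → '(S,K)'
    leaf 'F' → 'F'
  → '((S,K),F)'
  internal I3 with children ['I0', 'D']
    internal I0 with children ['T', 'Z', 'N']
      leaf 'T' → 'T'
      leaf 'Z' → 'Z'
      leaf 'N' → 'N'
    → '(T,Z,N)'
    leaf 'D' → 'D'
  → '((T,Z,N),D)'
→ '(((S,K),F),((T,Z,N),D))'
Final: (((S,K),F),((T,Z,N),D));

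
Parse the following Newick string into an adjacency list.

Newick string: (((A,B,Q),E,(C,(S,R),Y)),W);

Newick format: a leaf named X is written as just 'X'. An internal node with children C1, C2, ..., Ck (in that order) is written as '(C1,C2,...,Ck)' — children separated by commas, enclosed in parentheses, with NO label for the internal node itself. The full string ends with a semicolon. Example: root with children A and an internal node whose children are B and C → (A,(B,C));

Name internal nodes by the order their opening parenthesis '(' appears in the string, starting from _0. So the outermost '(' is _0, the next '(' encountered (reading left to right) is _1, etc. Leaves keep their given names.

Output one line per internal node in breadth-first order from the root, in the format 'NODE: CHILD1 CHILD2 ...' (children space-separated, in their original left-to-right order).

Answer: _0: _1 W
_1: _2 E _3
_2: A B Q
_3: C _4 Y
_4: S R

Derivation:
Input: (((A,B,Q),E,(C,(S,R),Y)),W);
Scanning left-to-right, naming '(' by encounter order:
  pos 0: '(' -> open internal node _0 (depth 1)
  pos 1: '(' -> open internal node _1 (depth 2)
  pos 2: '(' -> open internal node _2 (depth 3)
  pos 8: ')' -> close internal node _2 (now at depth 2)
  pos 12: '(' -> open internal node _3 (depth 3)
  pos 15: '(' -> open internal node _4 (depth 4)
  pos 19: ')' -> close internal node _4 (now at depth 3)
  pos 22: ')' -> close internal node _3 (now at depth 2)
  pos 23: ')' -> close internal node _1 (now at depth 1)
  pos 26: ')' -> close internal node _0 (now at depth 0)
Total internal nodes: 5
BFS adjacency from root:
  _0: _1 W
  _1: _2 E _3
  _2: A B Q
  _3: C _4 Y
  _4: S R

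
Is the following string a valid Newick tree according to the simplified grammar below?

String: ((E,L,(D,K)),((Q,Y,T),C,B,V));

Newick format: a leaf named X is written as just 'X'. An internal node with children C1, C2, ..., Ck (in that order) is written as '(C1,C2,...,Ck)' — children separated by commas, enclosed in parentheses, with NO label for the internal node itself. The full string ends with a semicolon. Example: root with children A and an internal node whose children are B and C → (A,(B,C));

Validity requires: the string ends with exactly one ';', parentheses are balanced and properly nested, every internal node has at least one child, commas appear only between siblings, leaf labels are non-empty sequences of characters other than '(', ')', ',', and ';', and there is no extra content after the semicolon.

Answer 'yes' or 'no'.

Answer: yes

Derivation:
Input: ((E,L,(D,K)),((Q,Y,T),C,B,V));
Paren balance: 5 '(' vs 5 ')' OK
Ends with single ';': True
Full parse: OK
Valid: True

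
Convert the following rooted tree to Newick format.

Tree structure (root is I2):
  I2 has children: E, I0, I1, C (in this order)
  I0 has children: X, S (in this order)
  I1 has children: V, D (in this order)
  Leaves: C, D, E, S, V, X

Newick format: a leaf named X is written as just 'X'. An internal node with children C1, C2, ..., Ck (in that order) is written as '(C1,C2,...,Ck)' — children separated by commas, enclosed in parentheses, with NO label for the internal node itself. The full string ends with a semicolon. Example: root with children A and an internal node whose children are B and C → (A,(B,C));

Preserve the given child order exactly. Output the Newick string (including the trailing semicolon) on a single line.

Answer: (E,(X,S),(V,D),C);

Derivation:
internal I2 with children ['E', 'I0', 'I1', 'C']
  leaf 'E' → 'E'
  internal I0 with children ['X', 'S']
    leaf 'X' → 'X'
    leaf 'S' → 'S'
  → '(X,S)'
  internal I1 with children ['V', 'D']
    leaf 'V' → 'V'
    leaf 'D' → 'D'
  → '(V,D)'
  leaf 'C' → 'C'
→ '(E,(X,S),(V,D),C)'
Final: (E,(X,S),(V,D),C);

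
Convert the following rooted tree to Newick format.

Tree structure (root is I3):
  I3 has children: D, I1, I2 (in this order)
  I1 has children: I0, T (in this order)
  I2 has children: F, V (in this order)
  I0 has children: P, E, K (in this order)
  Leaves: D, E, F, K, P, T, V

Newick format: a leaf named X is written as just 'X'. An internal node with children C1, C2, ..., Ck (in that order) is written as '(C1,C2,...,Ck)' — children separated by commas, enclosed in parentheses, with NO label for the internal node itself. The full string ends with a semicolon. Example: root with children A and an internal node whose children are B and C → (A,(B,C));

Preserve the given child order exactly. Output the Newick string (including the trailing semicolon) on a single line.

internal I3 with children ['D', 'I1', 'I2']
  leaf 'D' → 'D'
  internal I1 with children ['I0', 'T']
    internal I0 with children ['P', 'E', 'K']
      leaf 'P' → 'P'
      leaf 'E' → 'E'
      leaf 'K' → 'K'
    → '(P,E,K)'
    leaf 'T' → 'T'
  → '((P,E,K),T)'
  internal I2 with children ['F', 'V']
    leaf 'F' → 'F'
    leaf 'V' → 'V'
  → '(F,V)'
→ '(D,((P,E,K),T),(F,V))'
Final: (D,((P,E,K),T),(F,V));

Answer: (D,((P,E,K),T),(F,V));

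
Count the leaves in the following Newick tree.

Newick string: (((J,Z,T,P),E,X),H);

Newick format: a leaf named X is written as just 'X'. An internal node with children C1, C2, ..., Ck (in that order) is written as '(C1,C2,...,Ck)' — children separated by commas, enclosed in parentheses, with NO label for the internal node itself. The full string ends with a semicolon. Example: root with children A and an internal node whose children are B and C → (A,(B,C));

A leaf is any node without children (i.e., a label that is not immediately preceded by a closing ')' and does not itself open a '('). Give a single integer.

Newick: (((J,Z,T,P),E,X),H);
Scan left-to-right; a leaf is any maximal label run not followed by '(':
  pos 3: leaf 'J' → count = 1
  pos 5: leaf 'Z' → count = 2
  pos 7: leaf 'T' → count = 3
  pos 9: leaf 'P' → count = 4
  pos 12: leaf 'E' → count = 5
  pos 14: leaf 'X' → count = 6
  pos 17: leaf 'H' → count = 7
Total leaves: 7

Answer: 7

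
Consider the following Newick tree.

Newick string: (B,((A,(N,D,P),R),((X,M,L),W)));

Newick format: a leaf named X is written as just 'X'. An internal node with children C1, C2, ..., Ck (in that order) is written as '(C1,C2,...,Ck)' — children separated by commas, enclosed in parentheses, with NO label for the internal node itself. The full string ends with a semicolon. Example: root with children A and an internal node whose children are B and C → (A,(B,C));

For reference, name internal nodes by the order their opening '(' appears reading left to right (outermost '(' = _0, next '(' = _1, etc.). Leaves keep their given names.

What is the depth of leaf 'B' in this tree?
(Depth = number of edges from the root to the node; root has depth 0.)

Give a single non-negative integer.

Newick: (B,((A,(N,D,P),R),((X,M,L),W)));
Naming internals by '(' encounter order: outermost '(' = _0, next = _1, ...
Query node: B
Path from root: _0 -> B
Depth of B: 1 (number of edges from root)

Answer: 1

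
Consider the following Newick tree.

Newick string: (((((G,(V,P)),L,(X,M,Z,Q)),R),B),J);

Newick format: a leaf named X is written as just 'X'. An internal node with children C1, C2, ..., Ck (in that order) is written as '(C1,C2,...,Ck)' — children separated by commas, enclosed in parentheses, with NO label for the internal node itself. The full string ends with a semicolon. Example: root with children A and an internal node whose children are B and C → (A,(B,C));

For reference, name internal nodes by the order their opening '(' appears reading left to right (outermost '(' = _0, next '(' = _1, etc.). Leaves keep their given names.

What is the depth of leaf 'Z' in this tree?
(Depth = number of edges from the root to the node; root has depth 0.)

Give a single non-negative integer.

Answer: 5

Derivation:
Newick: (((((G,(V,P)),L,(X,M,Z,Q)),R),B),J);
Naming internals by '(' encounter order: outermost '(' = _0, next = _1, ...
Query node: Z
Path from root: _0 -> _1 -> _2 -> _3 -> _6 -> Z
Depth of Z: 5 (number of edges from root)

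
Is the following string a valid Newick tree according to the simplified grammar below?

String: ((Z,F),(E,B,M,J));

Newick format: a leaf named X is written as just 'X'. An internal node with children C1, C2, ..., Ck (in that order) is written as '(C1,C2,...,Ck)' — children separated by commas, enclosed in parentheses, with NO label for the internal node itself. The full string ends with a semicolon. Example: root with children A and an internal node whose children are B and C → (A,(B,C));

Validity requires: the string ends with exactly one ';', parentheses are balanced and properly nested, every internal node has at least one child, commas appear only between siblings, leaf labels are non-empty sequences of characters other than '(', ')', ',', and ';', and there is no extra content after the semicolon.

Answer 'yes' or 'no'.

Answer: yes

Derivation:
Input: ((Z,F),(E,B,M,J));
Paren balance: 3 '(' vs 3 ')' OK
Ends with single ';': True
Full parse: OK
Valid: True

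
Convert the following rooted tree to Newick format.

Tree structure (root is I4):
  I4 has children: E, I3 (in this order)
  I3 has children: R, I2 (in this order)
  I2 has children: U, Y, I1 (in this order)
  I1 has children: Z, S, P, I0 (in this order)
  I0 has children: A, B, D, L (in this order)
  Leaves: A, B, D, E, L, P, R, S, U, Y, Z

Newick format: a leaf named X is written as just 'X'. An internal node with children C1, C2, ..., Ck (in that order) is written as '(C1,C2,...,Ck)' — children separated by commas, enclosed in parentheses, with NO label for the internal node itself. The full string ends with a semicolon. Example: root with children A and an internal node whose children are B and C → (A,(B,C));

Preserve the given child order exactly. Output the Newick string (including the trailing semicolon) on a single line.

internal I4 with children ['E', 'I3']
  leaf 'E' → 'E'
  internal I3 with children ['R', 'I2']
    leaf 'R' → 'R'
    internal I2 with children ['U', 'Y', 'I1']
      leaf 'U' → 'U'
      leaf 'Y' → 'Y'
      internal I1 with children ['Z', 'S', 'P', 'I0']
        leaf 'Z' → 'Z'
        leaf 'S' → 'S'
        leaf 'P' → 'P'
        internal I0 with children ['A', 'B', 'D', 'L']
          leaf 'A' → 'A'
          leaf 'B' → 'B'
          leaf 'D' → 'D'
          leaf 'L' → 'L'
        → '(A,B,D,L)'
      → '(Z,S,P,(A,B,D,L))'
    → '(U,Y,(Z,S,P,(A,B,D,L)))'
  → '(R,(U,Y,(Z,S,P,(A,B,D,L))))'
→ '(E,(R,(U,Y,(Z,S,P,(A,B,D,L)))))'
Final: (E,(R,(U,Y,(Z,S,P,(A,B,D,L)))));

Answer: (E,(R,(U,Y,(Z,S,P,(A,B,D,L)))));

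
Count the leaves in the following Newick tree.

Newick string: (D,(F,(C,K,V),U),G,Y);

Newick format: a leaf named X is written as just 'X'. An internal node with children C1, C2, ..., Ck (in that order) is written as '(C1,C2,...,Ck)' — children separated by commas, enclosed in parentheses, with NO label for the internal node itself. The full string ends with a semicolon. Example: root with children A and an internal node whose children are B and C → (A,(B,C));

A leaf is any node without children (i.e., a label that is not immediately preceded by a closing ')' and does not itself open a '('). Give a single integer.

Newick: (D,(F,(C,K,V),U),G,Y);
Scan left-to-right; a leaf is any maximal label run not followed by '(':
  pos 1: leaf 'D' → count = 1
  pos 4: leaf 'F' → count = 2
  pos 7: leaf 'C' → count = 3
  pos 9: leaf 'K' → count = 4
  pos 11: leaf 'V' → count = 5
  pos 14: leaf 'U' → count = 6
  pos 17: leaf 'G' → count = 7
  pos 19: leaf 'Y' → count = 8
Total leaves: 8

Answer: 8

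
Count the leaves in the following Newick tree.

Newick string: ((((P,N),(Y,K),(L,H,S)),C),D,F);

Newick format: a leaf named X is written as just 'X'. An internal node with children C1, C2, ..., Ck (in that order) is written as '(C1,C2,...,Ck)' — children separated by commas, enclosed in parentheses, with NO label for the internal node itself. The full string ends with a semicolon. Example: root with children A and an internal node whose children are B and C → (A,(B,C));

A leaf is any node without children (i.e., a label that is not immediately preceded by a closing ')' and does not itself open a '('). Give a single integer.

Newick: ((((P,N),(Y,K),(L,H,S)),C),D,F);
Scan left-to-right; a leaf is any maximal label run not followed by '(':
  pos 4: leaf 'P' → count = 1
  pos 6: leaf 'N' → count = 2
  pos 10: leaf 'Y' → count = 3
  pos 12: leaf 'K' → count = 4
  pos 16: leaf 'L' → count = 5
  pos 18: leaf 'H' → count = 6
  pos 20: leaf 'S' → count = 7
  pos 24: leaf 'C' → count = 8
  pos 27: leaf 'D' → count = 9
  pos 29: leaf 'F' → count = 10
Total leaves: 10

Answer: 10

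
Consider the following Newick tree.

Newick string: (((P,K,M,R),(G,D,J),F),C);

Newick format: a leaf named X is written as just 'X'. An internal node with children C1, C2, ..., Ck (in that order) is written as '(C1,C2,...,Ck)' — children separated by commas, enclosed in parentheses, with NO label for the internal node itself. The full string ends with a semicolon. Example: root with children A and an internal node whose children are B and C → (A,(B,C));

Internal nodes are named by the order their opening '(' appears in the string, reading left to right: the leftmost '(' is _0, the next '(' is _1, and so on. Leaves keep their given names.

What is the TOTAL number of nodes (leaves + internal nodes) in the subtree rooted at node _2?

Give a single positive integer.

Answer: 5

Derivation:
Newick: (((P,K,M,R),(G,D,J),F),C);
Locate _2: it is the '(' at position 2 (the 3rd '(' reading left to right).
Query: subtree rooted at _2
_2: subtree_size = 1 + 4
  P: subtree_size = 1 + 0
  K: subtree_size = 1 + 0
  M: subtree_size = 1 + 0
  R: subtree_size = 1 + 0
Total subtree size of _2: 5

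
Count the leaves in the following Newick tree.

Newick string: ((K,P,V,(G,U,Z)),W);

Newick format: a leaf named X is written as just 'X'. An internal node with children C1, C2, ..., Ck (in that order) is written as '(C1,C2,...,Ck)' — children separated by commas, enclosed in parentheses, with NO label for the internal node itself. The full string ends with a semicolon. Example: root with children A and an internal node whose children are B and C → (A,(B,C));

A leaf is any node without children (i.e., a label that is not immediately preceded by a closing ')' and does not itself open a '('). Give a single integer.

Newick: ((K,P,V,(G,U,Z)),W);
Scan left-to-right; a leaf is any maximal label run not followed by '(':
  pos 2: leaf 'K' → count = 1
  pos 4: leaf 'P' → count = 2
  pos 6: leaf 'V' → count = 3
  pos 9: leaf 'G' → count = 4
  pos 11: leaf 'U' → count = 5
  pos 13: leaf 'Z' → count = 6
  pos 17: leaf 'W' → count = 7
Total leaves: 7

Answer: 7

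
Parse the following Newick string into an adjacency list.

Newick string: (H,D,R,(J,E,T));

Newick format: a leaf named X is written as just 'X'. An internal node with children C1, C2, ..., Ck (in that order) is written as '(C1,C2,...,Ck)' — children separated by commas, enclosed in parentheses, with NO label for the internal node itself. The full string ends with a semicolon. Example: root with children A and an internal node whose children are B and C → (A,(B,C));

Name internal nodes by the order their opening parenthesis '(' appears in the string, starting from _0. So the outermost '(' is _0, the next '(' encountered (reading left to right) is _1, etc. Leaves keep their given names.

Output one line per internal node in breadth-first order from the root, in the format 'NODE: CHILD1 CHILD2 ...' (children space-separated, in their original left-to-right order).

Answer: _0: H D R _1
_1: J E T

Derivation:
Input: (H,D,R,(J,E,T));
Scanning left-to-right, naming '(' by encounter order:
  pos 0: '(' -> open internal node _0 (depth 1)
  pos 7: '(' -> open internal node _1 (depth 2)
  pos 13: ')' -> close internal node _1 (now at depth 1)
  pos 14: ')' -> close internal node _0 (now at depth 0)
Total internal nodes: 2
BFS adjacency from root:
  _0: H D R _1
  _1: J E T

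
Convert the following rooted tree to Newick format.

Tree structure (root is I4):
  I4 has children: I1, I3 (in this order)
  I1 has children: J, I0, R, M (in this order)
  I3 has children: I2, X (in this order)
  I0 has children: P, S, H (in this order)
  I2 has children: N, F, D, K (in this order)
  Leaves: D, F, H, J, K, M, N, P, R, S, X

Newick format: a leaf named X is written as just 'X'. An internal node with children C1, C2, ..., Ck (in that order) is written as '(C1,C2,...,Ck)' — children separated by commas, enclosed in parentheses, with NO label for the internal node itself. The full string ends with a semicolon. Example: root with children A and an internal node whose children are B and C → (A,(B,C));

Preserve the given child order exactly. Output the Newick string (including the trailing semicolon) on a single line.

internal I4 with children ['I1', 'I3']
  internal I1 with children ['J', 'I0', 'R', 'M']
    leaf 'J' → 'J'
    internal I0 with children ['P', 'S', 'H']
      leaf 'P' → 'P'
      leaf 'S' → 'S'
      leaf 'H' → 'H'
    → '(P,S,H)'
    leaf 'R' → 'R'
    leaf 'M' → 'M'
  → '(J,(P,S,H),R,M)'
  internal I3 with children ['I2', 'X']
    internal I2 with children ['N', 'F', 'D', 'K']
      leaf 'N' → 'N'
      leaf 'F' → 'F'
      leaf 'D' → 'D'
      leaf 'K' → 'K'
    → '(N,F,D,K)'
    leaf 'X' → 'X'
  → '((N,F,D,K),X)'
→ '((J,(P,S,H),R,M),((N,F,D,K),X))'
Final: ((J,(P,S,H),R,M),((N,F,D,K),X));

Answer: ((J,(P,S,H),R,M),((N,F,D,K),X));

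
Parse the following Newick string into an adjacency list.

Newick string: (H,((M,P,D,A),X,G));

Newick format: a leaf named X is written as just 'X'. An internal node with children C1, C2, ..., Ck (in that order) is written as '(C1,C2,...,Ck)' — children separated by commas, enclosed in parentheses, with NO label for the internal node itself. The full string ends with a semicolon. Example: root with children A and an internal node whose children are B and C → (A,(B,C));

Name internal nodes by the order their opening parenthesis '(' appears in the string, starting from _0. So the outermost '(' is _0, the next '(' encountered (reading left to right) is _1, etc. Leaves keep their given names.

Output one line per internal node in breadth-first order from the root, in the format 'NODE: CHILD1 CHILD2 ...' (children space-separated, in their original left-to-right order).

Answer: _0: H _1
_1: _2 X G
_2: M P D A

Derivation:
Input: (H,((M,P,D,A),X,G));
Scanning left-to-right, naming '(' by encounter order:
  pos 0: '(' -> open internal node _0 (depth 1)
  pos 3: '(' -> open internal node _1 (depth 2)
  pos 4: '(' -> open internal node _2 (depth 3)
  pos 12: ')' -> close internal node _2 (now at depth 2)
  pos 17: ')' -> close internal node _1 (now at depth 1)
  pos 18: ')' -> close internal node _0 (now at depth 0)
Total internal nodes: 3
BFS adjacency from root:
  _0: H _1
  _1: _2 X G
  _2: M P D A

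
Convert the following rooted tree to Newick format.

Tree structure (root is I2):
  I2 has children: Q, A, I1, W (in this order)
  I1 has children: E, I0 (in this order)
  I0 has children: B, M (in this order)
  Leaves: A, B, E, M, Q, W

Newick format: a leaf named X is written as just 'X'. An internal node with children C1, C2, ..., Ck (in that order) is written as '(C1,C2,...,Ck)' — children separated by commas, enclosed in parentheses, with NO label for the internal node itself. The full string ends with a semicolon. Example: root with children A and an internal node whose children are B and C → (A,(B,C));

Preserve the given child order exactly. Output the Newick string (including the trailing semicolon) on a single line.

internal I2 with children ['Q', 'A', 'I1', 'W']
  leaf 'Q' → 'Q'
  leaf 'A' → 'A'
  internal I1 with children ['E', 'I0']
    leaf 'E' → 'E'
    internal I0 with children ['B', 'M']
      leaf 'B' → 'B'
      leaf 'M' → 'M'
    → '(B,M)'
  → '(E,(B,M))'
  leaf 'W' → 'W'
→ '(Q,A,(E,(B,M)),W)'
Final: (Q,A,(E,(B,M)),W);

Answer: (Q,A,(E,(B,M)),W);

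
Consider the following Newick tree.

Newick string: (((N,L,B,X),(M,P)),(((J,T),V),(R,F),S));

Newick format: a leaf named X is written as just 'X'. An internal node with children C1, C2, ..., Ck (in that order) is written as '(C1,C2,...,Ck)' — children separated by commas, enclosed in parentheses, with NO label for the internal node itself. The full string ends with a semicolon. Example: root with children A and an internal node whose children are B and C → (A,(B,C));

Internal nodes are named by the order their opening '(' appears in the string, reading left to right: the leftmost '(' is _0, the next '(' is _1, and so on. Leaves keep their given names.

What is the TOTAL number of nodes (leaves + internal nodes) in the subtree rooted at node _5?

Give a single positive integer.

Newick: (((N,L,B,X),(M,P)),(((J,T),V),(R,F),S));
Locate _5: it is the '(' at position 20 (the 6th '(' reading left to right).
Query: subtree rooted at _5
_5: subtree_size = 1 + 4
  _6: subtree_size = 1 + 2
    J: subtree_size = 1 + 0
    T: subtree_size = 1 + 0
  V: subtree_size = 1 + 0
Total subtree size of _5: 5

Answer: 5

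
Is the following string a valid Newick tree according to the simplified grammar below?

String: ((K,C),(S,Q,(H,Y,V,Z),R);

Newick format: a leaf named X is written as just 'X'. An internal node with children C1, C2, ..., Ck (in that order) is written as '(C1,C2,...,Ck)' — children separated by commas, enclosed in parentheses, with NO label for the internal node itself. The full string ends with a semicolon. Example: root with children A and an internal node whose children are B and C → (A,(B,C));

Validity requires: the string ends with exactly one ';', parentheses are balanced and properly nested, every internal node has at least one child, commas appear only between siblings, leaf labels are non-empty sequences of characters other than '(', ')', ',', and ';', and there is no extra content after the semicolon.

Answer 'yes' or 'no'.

Input: ((K,C),(S,Q,(H,Y,V,Z),R);
Paren balance: 4 '(' vs 3 ')' MISMATCH
Ends with single ';': True
Full parse: FAILS (expected , or ) at pos 24)
Valid: False

Answer: no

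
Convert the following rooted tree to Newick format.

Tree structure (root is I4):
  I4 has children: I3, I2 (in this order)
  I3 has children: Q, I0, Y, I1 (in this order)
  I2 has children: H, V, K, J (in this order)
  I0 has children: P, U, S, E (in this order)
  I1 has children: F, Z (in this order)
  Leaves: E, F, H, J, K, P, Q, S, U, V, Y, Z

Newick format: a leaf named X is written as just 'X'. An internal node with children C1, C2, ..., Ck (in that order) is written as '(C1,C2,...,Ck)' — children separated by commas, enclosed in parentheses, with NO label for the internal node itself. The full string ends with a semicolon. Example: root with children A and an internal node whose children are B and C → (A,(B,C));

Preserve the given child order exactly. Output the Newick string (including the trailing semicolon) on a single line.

Answer: ((Q,(P,U,S,E),Y,(F,Z)),(H,V,K,J));

Derivation:
internal I4 with children ['I3', 'I2']
  internal I3 with children ['Q', 'I0', 'Y', 'I1']
    leaf 'Q' → 'Q'
    internal I0 with children ['P', 'U', 'S', 'E']
      leaf 'P' → 'P'
      leaf 'U' → 'U'
      leaf 'S' → 'S'
      leaf 'E' → 'E'
    → '(P,U,S,E)'
    leaf 'Y' → 'Y'
    internal I1 with children ['F', 'Z']
      leaf 'F' → 'F'
      leaf 'Z' → 'Z'
    → '(F,Z)'
  → '(Q,(P,U,S,E),Y,(F,Z))'
  internal I2 with children ['H', 'V', 'K', 'J']
    leaf 'H' → 'H'
    leaf 'V' → 'V'
    leaf 'K' → 'K'
    leaf 'J' → 'J'
  → '(H,V,K,J)'
→ '((Q,(P,U,S,E),Y,(F,Z)),(H,V,K,J))'
Final: ((Q,(P,U,S,E),Y,(F,Z)),(H,V,K,J));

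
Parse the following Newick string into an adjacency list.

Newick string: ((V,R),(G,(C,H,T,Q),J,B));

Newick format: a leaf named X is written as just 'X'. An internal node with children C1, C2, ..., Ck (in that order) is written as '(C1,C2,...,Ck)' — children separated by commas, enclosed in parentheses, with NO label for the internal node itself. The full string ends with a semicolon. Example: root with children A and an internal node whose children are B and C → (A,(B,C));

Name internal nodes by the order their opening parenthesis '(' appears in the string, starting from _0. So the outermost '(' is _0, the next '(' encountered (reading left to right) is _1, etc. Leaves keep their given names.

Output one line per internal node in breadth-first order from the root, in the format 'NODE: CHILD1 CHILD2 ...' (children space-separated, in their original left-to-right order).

Answer: _0: _1 _2
_1: V R
_2: G _3 J B
_3: C H T Q

Derivation:
Input: ((V,R),(G,(C,H,T,Q),J,B));
Scanning left-to-right, naming '(' by encounter order:
  pos 0: '(' -> open internal node _0 (depth 1)
  pos 1: '(' -> open internal node _1 (depth 2)
  pos 5: ')' -> close internal node _1 (now at depth 1)
  pos 7: '(' -> open internal node _2 (depth 2)
  pos 10: '(' -> open internal node _3 (depth 3)
  pos 18: ')' -> close internal node _3 (now at depth 2)
  pos 23: ')' -> close internal node _2 (now at depth 1)
  pos 24: ')' -> close internal node _0 (now at depth 0)
Total internal nodes: 4
BFS adjacency from root:
  _0: _1 _2
  _1: V R
  _2: G _3 J B
  _3: C H T Q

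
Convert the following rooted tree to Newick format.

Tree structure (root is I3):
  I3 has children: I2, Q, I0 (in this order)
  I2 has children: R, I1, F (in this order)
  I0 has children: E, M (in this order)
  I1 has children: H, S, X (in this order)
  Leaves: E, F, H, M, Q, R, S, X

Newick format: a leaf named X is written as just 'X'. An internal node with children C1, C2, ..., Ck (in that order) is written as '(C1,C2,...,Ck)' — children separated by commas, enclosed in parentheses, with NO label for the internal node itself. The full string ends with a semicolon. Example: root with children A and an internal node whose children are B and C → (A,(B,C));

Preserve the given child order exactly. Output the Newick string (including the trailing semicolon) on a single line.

Answer: ((R,(H,S,X),F),Q,(E,M));

Derivation:
internal I3 with children ['I2', 'Q', 'I0']
  internal I2 with children ['R', 'I1', 'F']
    leaf 'R' → 'R'
    internal I1 with children ['H', 'S', 'X']
      leaf 'H' → 'H'
      leaf 'S' → 'S'
      leaf 'X' → 'X'
    → '(H,S,X)'
    leaf 'F' → 'F'
  → '(R,(H,S,X),F)'
  leaf 'Q' → 'Q'
  internal I0 with children ['E', 'M']
    leaf 'E' → 'E'
    leaf 'M' → 'M'
  → '(E,M)'
→ '((R,(H,S,X),F),Q,(E,M))'
Final: ((R,(H,S,X),F),Q,(E,M));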